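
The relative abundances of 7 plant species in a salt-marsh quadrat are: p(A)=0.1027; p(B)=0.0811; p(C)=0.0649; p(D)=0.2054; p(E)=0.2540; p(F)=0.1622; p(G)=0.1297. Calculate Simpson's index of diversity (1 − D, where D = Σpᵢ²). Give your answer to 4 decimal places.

D = 0.1027² + 0.0811² + 0.0649² + 0.2054² + 0.254² + 0.1622² + 0.1297² = 0.010547 + 0.006577 + 0.004212 + 0.042189 + 0.064516 + 0.026309 + 0.016822 = 0.171173 (working shown to 6 dp, full precision carried).
So 1 − D = 0.828827, i.e. 0.8288 to 4 decimal places.

0.8288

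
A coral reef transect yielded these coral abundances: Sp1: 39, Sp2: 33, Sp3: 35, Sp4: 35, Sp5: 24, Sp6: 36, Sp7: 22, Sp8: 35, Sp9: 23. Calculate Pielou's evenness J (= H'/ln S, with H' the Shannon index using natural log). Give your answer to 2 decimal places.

0.99

Total N = 39+33+35+35+24+36+22+35+23 = 282, so the proportions are 0.1383, 0.117, 0.1241, 0.1241, 0.0851, 0.1277, 0.078, 0.1241, 0.0816 (working shown to 4 dp, full precision carried).
H' = −Σ pᵢ ln pᵢ = −((-0.2736) + (-0.2511) + (-0.2590) + (-0.2590) + (-0.2097) + (-0.2628) + (-0.1990) + (-0.2590) + (-0.2044)) = 2.1775.
With S = 9 species, ln S = 2.1972, so J = 2.1775/2.1972 = 0.9910, i.e. 0.99 to 2 decimal places.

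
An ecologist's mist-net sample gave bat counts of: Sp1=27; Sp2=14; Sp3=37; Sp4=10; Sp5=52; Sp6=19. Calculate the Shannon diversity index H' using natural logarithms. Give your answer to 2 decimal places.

Total N = 27+14+37+10+52+19 = 159, so the proportions are 0.1698, 0.0881, 0.2327, 0.0629, 0.327, 0.1195 (working shown to 4 dp, full precision carried).
Each pᵢ ln pᵢ term: 0.1698×(-1.7731)=-0.3011, 0.0881×(-2.4298)=-0.2139, 0.2327×(-1.4580)=-0.3393, 0.0629×(-2.7663)=-0.1740, 0.327×(-1.1177)=-0.3655, 0.1195×(-2.1245)=-0.2539.
Sum = -1.6477, so H' = 1.65.

1.65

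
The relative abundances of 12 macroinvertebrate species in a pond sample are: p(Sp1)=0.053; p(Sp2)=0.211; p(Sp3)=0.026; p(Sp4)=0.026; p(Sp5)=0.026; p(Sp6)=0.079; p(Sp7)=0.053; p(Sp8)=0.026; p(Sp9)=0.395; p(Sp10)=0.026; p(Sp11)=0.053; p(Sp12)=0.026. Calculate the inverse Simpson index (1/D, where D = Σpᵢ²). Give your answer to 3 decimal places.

4.561

D = 0.053² + 0.211² + 0.026² + 0.026² + 0.026² + 0.079² + 0.053² + 0.026² + 0.395² + 0.026² + 0.053² + 0.026² = 0.0028090 + 0.0445210 + 0.0006760 + 0.0006760 + 0.0006760 + 0.0062410 + 0.0028090 + 0.0006760 + 0.1560250 + 0.0006760 + 0.0028090 + 0.0006760 = 0.2192700 (working shown to 7 dp, full precision carried).
So 1/D = 4.56059, i.e. 4.561 to 3 decimal places.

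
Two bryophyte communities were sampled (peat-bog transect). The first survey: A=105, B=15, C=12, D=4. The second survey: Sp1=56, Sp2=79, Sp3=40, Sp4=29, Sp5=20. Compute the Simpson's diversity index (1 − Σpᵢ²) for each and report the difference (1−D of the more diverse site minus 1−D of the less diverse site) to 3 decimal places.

0.373

The first survey: N=136, proportions 0.77206, 0.11029, 0.08824, 0.02941, giving 1−D = 0.38311 (working shown to 5 dp, full precision carried).
The second survey: N=224, proportions 0.25, 0.35268, 0.17857, 0.12946, 0.08929, giving 1−D = 0.75650.
Difference = |0.38311 − 0.75650| = 0.37339, i.e. 0.373 to 3 decimal places.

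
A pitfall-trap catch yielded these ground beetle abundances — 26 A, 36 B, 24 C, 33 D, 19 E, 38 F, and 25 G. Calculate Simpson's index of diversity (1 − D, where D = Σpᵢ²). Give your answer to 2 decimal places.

0.85

Total N = 26+36+24+33+19+38+25 = 201, so the proportions are 0.1294, 0.1791, 0.1194, 0.1642, 0.0945, 0.1891, 0.1244 (working shown to 4 dp, full precision carried).
D = 0.1294² + 0.1791² + 0.1194² + 0.1642² + 0.0945² + 0.1891² + 0.1244² = 0.0167 + 0.0321 + 0.0143 + 0.0270 + 0.0089 + 0.0357 + 0.0155 = 0.1502.
So 1 − D = 0.8498, i.e. 0.85 to 2 decimal places.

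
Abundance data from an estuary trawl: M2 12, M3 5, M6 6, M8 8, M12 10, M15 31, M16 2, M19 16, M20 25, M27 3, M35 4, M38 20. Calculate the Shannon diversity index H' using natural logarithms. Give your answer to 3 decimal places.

Total N = 12+5+6+8+10+31+2+16+25+3+4+20 = 142, so the proportions are 0.08451, 0.03521, 0.04225, 0.05634, 0.07042, 0.21831, 0.01408, 0.11268, 0.17606, 0.02113, 0.02817, 0.14085 (working shown to 5 dp, full precision carried).
Each pᵢ ln pᵢ term: 0.08451×(-2.47092)=-0.20881, 0.03521×(-3.34639)=-0.11783, 0.04225×(-3.16407)=-0.13369, 0.05634×(-2.87639)=-0.16205, 0.07042×(-2.65324)=-0.18685, 0.21831×(-1.52184)=-0.33223, 0.01408×(-4.26268)=-0.06004, 0.11268×(-2.18324)=-0.24600, 0.17606×(-1.73695)=-0.30580, 0.02113×(-3.85721)=-0.08149, 0.02817×(-3.56953)=-0.10055, 0.14085×(-1.96009)=-0.27607.
Sum = -2.21141, so H' = 2.211.

2.211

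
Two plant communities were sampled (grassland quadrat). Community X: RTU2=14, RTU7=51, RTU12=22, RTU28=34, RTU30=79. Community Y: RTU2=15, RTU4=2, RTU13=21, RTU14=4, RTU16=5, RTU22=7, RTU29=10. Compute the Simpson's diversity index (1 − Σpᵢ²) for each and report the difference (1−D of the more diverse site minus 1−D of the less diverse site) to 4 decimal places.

0.0570

Community X: N=200, proportions 0.07, 0.255, 0.11, 0.17, 0.395, giving 1−D = 0.733050 (working shown to 6 dp, full precision carried).
Community Y: N=64, proportions 0.234375, 0.03125, 0.328125, 0.0625, 0.078125, 0.109375, 0.15625, giving 1−D = 0.790039.
Difference = |0.733050 − 0.790039| = 0.056989, i.e. 0.0570 to 4 decimal places.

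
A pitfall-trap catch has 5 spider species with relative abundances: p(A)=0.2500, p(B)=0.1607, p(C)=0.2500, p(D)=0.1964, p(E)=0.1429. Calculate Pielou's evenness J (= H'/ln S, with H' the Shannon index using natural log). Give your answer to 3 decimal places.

0.985

H' = −Σ pᵢ ln pᵢ = −((-0.34657) + (-0.29379) + (-0.34657) + (-0.31966) + (-0.27803)) = 1.58463 (working shown to 5 dp, full precision carried).
With S = 5 species, ln S = 1.60944, so J = 1.58463/1.60944 = 0.98459, i.e. 0.985 to 3 decimal places.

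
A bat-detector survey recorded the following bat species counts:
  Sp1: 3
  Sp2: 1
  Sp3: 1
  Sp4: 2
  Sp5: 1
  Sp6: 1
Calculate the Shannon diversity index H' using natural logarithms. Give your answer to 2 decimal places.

Total N = 3+1+1+2+1+1 = 9, so the proportions are 0.3333, 0.1111, 0.1111, 0.2222, 0.1111, 0.1111 (working shown to 4 dp, full precision carried).
Each pᵢ ln pᵢ term: 0.3333×(-1.0986)=-0.3662, 0.1111×(-2.1972)=-0.2441, 0.1111×(-2.1972)=-0.2441, 0.2222×(-1.5041)=-0.3342, 0.1111×(-2.1972)=-0.2441, 0.1111×(-2.1972)=-0.2441.
Sum = -1.6770, so H' = 1.68.

1.68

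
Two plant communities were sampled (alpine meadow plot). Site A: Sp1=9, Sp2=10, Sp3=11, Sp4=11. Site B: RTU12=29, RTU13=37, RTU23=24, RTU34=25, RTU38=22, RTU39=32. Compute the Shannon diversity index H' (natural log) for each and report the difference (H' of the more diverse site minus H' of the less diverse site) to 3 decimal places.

Site A: N=41, proportions 0.21951, 0.2439, 0.26829, 0.26829, giving H' = 1.38297 (working shown to 5 dp, full precision carried).
Site B: N=169, proportions 0.1716, 0.21893, 0.14201, 0.14793, 0.13018, 0.18935, giving H' = 1.77542.
Difference = |1.38297 − 1.77542| = 0.39245, i.e. 0.392 to 3 decimal places.

0.392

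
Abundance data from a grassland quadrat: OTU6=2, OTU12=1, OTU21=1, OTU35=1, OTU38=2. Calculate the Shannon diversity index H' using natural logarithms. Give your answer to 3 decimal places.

Total N = 2+1+1+1+2 = 7, so the proportions are 0.28571, 0.14286, 0.14286, 0.14286, 0.28571 (working shown to 5 dp, full precision carried).
Each pᵢ ln pᵢ term: 0.28571×(-1.25276)=-0.35793, 0.14286×(-1.94591)=-0.27799, 0.14286×(-1.94591)=-0.27799, 0.14286×(-1.94591)=-0.27799, 0.28571×(-1.25276)=-0.35793.
Sum = -1.54983, so H' = 1.550.

1.550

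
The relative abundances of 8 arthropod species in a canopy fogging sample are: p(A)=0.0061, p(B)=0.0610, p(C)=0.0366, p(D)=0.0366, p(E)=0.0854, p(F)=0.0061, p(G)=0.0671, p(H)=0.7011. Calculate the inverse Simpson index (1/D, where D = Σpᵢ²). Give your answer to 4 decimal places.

1.9615

D = 0.0061² + 0.061² + 0.0366² + 0.0366² + 0.0854² + 0.0061² + 0.0671² + 0.7011² = 0.0000372 + 0.0037210 + 0.0013396 + 0.0013396 + 0.0072932 + 0.0000372 + 0.0045024 + 0.4915412 = 0.5098113 (working shown to 7 dp, full precision carried).
So 1/D = 1.961510, i.e. 1.9615 to 4 decimal places.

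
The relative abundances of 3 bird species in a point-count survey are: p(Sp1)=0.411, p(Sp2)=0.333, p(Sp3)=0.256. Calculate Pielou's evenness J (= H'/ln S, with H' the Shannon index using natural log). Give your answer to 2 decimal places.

0.98

H' = −Σ pᵢ ln pᵢ = −((-0.3654) + (-0.3662) + (-0.3488)) = 1.0804 (working shown to 4 dp, full precision carried).
With S = 3 species, ln S = 1.0986, so J = 1.0804/1.0986 = 0.9835, i.e. 0.98 to 2 decimal places.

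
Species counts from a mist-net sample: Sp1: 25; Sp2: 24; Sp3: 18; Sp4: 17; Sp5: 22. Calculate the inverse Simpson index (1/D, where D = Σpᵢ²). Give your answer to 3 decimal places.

Total N = 25+24+18+17+22 = 106, so the proportions are 0.2358491, 0.2264151, 0.1698113, 0.1603774, 0.2075472 (working shown to 7 dp, full precision carried).
D = 0.2358491² + 0.2264151² + 0.1698113² + 0.1603774² + 0.2075472² = 0.0556248 + 0.0512638 + 0.0288359 + 0.0257209 + 0.0430758 = 0.2045212.
So 1/D = 4.88947, i.e. 4.889 to 3 decimal places.

4.889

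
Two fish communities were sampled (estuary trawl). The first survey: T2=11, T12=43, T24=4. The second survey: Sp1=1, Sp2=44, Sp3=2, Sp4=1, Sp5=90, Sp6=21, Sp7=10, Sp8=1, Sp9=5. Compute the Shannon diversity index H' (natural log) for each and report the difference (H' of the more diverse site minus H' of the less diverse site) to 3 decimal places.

The first survey: N=58, proportions 0.18966, 0.74138, 0.06897, giving H' = 0.72159 (working shown to 5 dp, full precision carried).
The second survey: N=175, proportions 0.00571, 0.25143, 0.01143, 0.00571, 0.51429, 0.12, 0.05714, 0.00571, 0.02857, giving H' = 1.34832.
Difference = |0.72159 − 1.34832| = 0.62673, i.e. 0.627 to 3 decimal places.

0.627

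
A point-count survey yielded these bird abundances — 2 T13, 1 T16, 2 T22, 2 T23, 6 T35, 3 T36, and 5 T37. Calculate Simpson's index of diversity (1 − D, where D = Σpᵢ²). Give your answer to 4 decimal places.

0.8118

Total N = 2+1+2+2+6+3+5 = 21, so the proportions are 0.095238, 0.047619, 0.095238, 0.095238, 0.285714, 0.142857, 0.238095 (working shown to 6 dp, full precision carried).
D = 0.095238² + 0.047619² + 0.095238² + 0.095238² + 0.285714² + 0.142857² + 0.238095² = 0.009070 + 0.002268 + 0.009070 + 0.009070 + 0.081633 + 0.020408 + 0.056689 = 0.188209.
So 1 − D = 0.811791, i.e. 0.8118 to 4 decimal places.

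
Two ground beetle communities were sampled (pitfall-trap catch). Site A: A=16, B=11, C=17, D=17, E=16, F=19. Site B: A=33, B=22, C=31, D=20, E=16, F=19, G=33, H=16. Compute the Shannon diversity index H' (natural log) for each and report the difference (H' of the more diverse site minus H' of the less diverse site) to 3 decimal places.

0.258

Site A: N=96, proportions 0.16667, 0.11458, 0.17708, 0.17708, 0.16667, 0.19792, giving H' = 1.77921 (working shown to 5 dp, full precision carried).
Site B: N=190, proportions 0.17368, 0.11579, 0.16316, 0.10526, 0.08421, 0.1, 0.17368, 0.08421, giving H' = 2.03751.
Difference = |1.77921 − 2.03751| = 0.25830, i.e. 0.258 to 3 decimal places.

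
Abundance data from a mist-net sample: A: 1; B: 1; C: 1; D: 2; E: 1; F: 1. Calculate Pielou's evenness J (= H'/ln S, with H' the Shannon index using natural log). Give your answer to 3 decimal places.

0.976

Total N = 1+1+1+2+1+1 = 7, so the proportions are 0.14286, 0.14286, 0.14286, 0.28571, 0.14286, 0.14286 (working shown to 5 dp, full precision carried).
H' = −Σ pᵢ ln pᵢ = −((-0.27799) + (-0.27799) + (-0.27799) + (-0.35793) + (-0.27799) + (-0.27799)) = 1.74787.
With S = 6 species, ln S = 1.79176, so J = 1.74787/1.79176 = 0.97550, i.e. 0.976 to 3 decimal places.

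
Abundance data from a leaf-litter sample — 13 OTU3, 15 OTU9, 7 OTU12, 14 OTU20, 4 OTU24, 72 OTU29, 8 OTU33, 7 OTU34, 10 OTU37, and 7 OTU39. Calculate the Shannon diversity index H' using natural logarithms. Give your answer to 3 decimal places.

Total N = 13+15+7+14+4+72+8+7+10+7 = 157, so the proportions are 0.0828, 0.09554, 0.04459, 0.08917, 0.02548, 0.4586, 0.05096, 0.04459, 0.06369, 0.04459 (working shown to 5 dp, full precision carried).
Each pᵢ ln pᵢ term: 0.0828×(-2.49130)=-0.20629, 0.09554×(-2.34820)=-0.22435, 0.04459×(-3.11034)=-0.13868, 0.08917×(-2.41719)=-0.21555, 0.02548×(-3.66995)=-0.09350, 0.4586×(-0.77958)=-0.35751, 0.05096×(-2.97680)=-0.15168, 0.04459×(-3.11034)=-0.13868, 0.06369×(-2.75366)=-0.17539, 0.04459×(-3.11034)=-0.13868.
Sum = -1.84031, so H' = 1.840.

1.840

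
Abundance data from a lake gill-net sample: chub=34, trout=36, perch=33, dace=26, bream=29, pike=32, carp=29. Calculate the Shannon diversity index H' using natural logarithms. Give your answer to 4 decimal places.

Total N = 34+36+33+26+29+32+29 = 219, so the proportions are 0.155251, 0.164384, 0.150685, 0.118721, 0.13242, 0.146119, 0.13242 (working shown to 6 dp, full precision carried).
Each pᵢ ln pᵢ term: 0.155251×(-1.862711)=-0.289188, 0.164384×(-1.805553)=-0.296803, 0.150685×(-1.892564)=-0.285181, 0.118721×(-2.130975)=-0.252992, 0.13242×(-2.021776)=-0.267724, 0.146119×(-1.923336)=-0.281035, 0.13242×(-2.021776)=-0.267724.
Sum = -1.940648, so H' = 1.9406.

1.9406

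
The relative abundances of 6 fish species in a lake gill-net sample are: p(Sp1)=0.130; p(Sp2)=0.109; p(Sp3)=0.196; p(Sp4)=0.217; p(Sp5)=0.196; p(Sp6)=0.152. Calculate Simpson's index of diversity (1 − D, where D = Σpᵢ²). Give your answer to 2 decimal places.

D = 0.13² + 0.109² + 0.196² + 0.217² + 0.196² + 0.152² = 0.0169 + 0.0119 + 0.0384 + 0.0471 + 0.0384 + 0.0231 = 0.1758 (working shown to 4 dp, full precision carried).
So 1 − D = 0.8242, i.e. 0.82 to 2 decimal places.

0.82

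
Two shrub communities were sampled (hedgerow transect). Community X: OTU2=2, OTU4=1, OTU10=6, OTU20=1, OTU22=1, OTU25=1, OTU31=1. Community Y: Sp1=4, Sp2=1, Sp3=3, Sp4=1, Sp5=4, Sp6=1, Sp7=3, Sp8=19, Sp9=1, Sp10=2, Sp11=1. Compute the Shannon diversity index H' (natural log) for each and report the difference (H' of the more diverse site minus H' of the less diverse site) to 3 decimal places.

0.182

Community X: N=13, proportions 0.15384615, 0.07692308, 0.46153846, 0.07692308, 0.07692308, 0.07692308, 0.07692308, giving H' = 1.63134542 (working shown to 8 dp, full precision carried).
Community Y: N=40, proportions 0.1, 0.025, 0.075, 0.025, 0.1, 0.025, 0.075, 0.475, 0.025, 0.05, 0.025, giving H' = 1.81356286.
Difference = |1.63134542 − 1.81356286| = 0.18221744, i.e. 0.182 to 3 decimal places.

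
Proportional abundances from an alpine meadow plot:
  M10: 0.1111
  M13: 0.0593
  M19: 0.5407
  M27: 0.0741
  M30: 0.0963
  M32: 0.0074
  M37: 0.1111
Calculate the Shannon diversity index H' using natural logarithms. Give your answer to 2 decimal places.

Each pᵢ ln pᵢ term (working shown to 4 dp, full precision carried): 0.1111×(-2.1973)=-0.2441, 0.0593×(-2.8251)=-0.1675, 0.5407×(-0.6149)=-0.3325, 0.0741×(-2.6023)=-0.1928, 0.0963×(-2.3403)=-0.2254, 0.0074×(-4.9063)=-0.0363, 0.1111×(-2.1973)=-0.2441.
Sum = -1.4428, so H' = 1.44.

1.44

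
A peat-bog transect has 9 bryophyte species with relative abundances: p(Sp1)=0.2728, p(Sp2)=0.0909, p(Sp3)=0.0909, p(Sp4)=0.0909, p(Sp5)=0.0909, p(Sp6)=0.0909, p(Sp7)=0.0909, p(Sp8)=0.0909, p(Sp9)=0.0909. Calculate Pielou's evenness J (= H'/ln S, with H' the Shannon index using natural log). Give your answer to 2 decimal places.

0.95

H' = −Σ pᵢ ln pᵢ = −((-0.35437) + (-0.21798) + (-0.21798) + (-0.21798) + (-0.21798) + (-0.21798) + (-0.21798) + (-0.21798) + (-0.21798)) = 2.09819 (working shown to 5 dp, full precision carried).
With S = 9 species, ln S = 2.19722, so J = 2.09819/2.19722 = 0.95493, i.e. 0.95 to 2 decimal places.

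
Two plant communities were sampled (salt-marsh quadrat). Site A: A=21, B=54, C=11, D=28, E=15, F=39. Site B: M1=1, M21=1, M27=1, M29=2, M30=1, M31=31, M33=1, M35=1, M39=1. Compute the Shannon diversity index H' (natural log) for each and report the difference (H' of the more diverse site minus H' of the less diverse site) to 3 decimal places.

Site A: N=168, proportions 0.125, 0.32143, 0.06548, 0.16667, 0.08929, 0.23214, giving H' = 1.65659 (working shown to 5 dp, full precision carried).
Site B: N=40, proportions 0.025, 0.025, 0.025, 0.05, 0.025, 0.775, 0.025, 0.025, 0.025, giving H' = 0.99288.
Difference = |1.65659 − 0.99288| = 0.66371, i.e. 0.664 to 3 decimal places.

0.664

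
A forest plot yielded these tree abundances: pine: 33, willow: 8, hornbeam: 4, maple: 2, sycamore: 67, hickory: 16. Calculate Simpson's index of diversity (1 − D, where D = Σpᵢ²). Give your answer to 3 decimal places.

0.650

Total N = 33+8+4+2+67+16 = 130, so the proportions are 0.25385, 0.06154, 0.03077, 0.01538, 0.51538, 0.12308 (working shown to 5 dp, full precision carried).
D = 0.25385² + 0.06154² + 0.03077² + 0.01538² + 0.51538² + 0.12308² = 0.06444 + 0.00379 + 0.00095 + 0.00024 + 0.26562 + 0.01515 = 0.35018.
So 1 − D = 0.64982, i.e. 0.650 to 3 decimal places.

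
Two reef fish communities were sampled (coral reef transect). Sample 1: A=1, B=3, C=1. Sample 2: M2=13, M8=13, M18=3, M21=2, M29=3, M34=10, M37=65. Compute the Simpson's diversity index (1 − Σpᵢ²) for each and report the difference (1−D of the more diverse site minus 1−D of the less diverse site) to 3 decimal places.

Sample 1: N=5, proportions 0.2, 0.6, 0.2, giving 1−D = 0.56000 (working shown to 5 dp, full precision carried).
Sample 2: N=109, proportions 0.11927, 0.11927, 0.02752, 0.01835, 0.02752, 0.09174, 0.59633, giving 1−D = 0.60567.
Difference = |0.56000 − 0.60567| = 0.04567, i.e. 0.046 to 3 decimal places.

0.046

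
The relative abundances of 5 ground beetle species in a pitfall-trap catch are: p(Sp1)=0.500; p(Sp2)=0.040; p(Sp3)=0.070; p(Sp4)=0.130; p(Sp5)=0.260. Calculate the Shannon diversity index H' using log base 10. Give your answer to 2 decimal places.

Each pᵢ log₁₀ pᵢ term (working shown to 4 dp, full precision carried): 0.5×(-0.3010)=-0.1505, 0.04×(-1.3979)=-0.0559, 0.07×(-1.1549)=-0.0808, 0.13×(-0.8861)=-0.1152, 0.26×(-0.5850)=-0.1521.
Sum = -0.5546, so H' = 0.55.

0.55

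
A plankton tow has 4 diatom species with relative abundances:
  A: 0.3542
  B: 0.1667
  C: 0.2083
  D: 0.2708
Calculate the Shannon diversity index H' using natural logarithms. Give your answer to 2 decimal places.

Each pᵢ ln pᵢ term (working shown to 4 dp, full precision carried): 0.3542×(-1.0379)=-0.3676, 0.1667×(-1.7916)=-0.2987, 0.2083×(-1.5688)=-0.3268, 0.2708×(-1.3064)=-0.3538.
Sum = -1.3468, so H' = 1.35.

1.35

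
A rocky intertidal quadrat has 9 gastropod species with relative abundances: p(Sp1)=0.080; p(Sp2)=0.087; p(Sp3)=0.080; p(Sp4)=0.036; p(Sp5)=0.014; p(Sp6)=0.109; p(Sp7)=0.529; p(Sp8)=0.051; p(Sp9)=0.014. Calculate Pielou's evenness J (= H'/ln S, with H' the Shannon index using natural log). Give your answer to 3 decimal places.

H' = −Σ pᵢ ln pᵢ = −((-0.20206) + (-0.21244) + (-0.20206) + (-0.11967) + (-0.05976) + (-0.24159) + (-0.33685) + (-0.15177) + (-0.05976)) = 1.58596 (working shown to 5 dp, full precision carried).
With S = 9 species, ln S = 2.19722, so J = 1.58596/2.19722 = 0.72180, i.e. 0.722 to 3 decimal places.

0.722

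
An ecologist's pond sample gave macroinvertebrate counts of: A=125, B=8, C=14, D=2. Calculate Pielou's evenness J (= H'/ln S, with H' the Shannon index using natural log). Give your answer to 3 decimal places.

0.422

Total N = 125+8+14+2 = 149, so the proportions are 0.83893, 0.05369, 0.09396, 0.01342 (working shown to 5 dp, full precision carried).
H' = −Σ pᵢ ln pᵢ = −((-0.14734) + (-0.15702) + (-0.22220) + (-0.05786)) = 0.58443.
With S = 4 species, ln S = 1.38629, so J = 0.58443/1.38629 = 0.42158, i.e. 0.422 to 3 decimal places.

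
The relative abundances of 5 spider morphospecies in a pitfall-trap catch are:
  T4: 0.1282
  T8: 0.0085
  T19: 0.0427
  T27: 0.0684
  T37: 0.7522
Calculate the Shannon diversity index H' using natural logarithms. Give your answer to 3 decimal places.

0.836

Each pᵢ ln pᵢ term (working shown to 5 dp, full precision carried): 0.1282×(-2.05416)=-0.26334, 0.0085×(-4.76769)=-0.04053, 0.0427×(-3.15356)=-0.13466, 0.0684×(-2.68238)=-0.18347, 0.7522×(-0.28475)=-0.21419.
Sum = -0.83619, so H' = 0.836.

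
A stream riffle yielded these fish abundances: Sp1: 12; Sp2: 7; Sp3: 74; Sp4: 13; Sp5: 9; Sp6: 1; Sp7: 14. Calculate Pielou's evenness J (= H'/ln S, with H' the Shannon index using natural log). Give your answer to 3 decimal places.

Total N = 12+7+74+13+9+1+14 = 130, so the proportions are 0.09231, 0.05385, 0.56923, 0.1, 0.06923, 0.00769, 0.10769 (working shown to 5 dp, full precision carried).
H' = −Σ pᵢ ln pᵢ = −((-0.21993) + (-0.15732) + (-0.32074) + (-0.23026) + (-0.18487) + (-0.03744) + (-0.23999)) = 1.39056.
With S = 7 species, ln S = 1.94591, so J = 1.39056/1.94591 = 0.71460, i.e. 0.715 to 3 decimal places.

0.715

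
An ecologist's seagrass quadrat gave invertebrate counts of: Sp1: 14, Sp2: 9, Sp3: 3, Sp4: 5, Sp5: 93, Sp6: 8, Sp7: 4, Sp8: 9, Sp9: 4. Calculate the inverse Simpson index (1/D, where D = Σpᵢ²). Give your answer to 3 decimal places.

Total N = 14+9+3+5+93+8+4+9+4 = 149, so the proportions are 0.09396, 0.060403, 0.020134, 0.033557, 0.624161, 0.053691, 0.026846, 0.060403, 0.026846 (working shown to 6 dp, full precision carried).
D = 0.09396² + 0.060403² + 0.020134² + 0.033557² + 0.624161² + 0.053691² + 0.026846² + 0.060403² + 0.026846² = 0.008828 + 0.003648 + 0.000405 + 0.001126 + 0.389577 + 0.002883 + 0.000721 + 0.003648 + 0.000721 = 0.411558.
So 1/D = 2.42979, i.e. 2.430 to 3 decimal places.

2.430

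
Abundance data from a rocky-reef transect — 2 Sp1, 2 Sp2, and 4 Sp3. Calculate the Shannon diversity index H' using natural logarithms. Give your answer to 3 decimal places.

Total N = 2+2+4 = 8, so the proportions are 0.25, 0.25, 0.5 (working shown to 5 dp, full precision carried).
Each pᵢ ln pᵢ term: 0.25×(-1.38629)=-0.34657, 0.25×(-1.38629)=-0.34657, 0.5×(-0.69315)=-0.34657.
Sum = -1.03972, so H' = 1.040.

1.040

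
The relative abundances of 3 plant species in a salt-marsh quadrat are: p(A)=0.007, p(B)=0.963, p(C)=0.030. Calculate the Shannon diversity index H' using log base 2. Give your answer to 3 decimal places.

0.254

Each pᵢ log₂ pᵢ term (working shown to 5 dp, full precision carried): 0.007×(-7.15843)=-0.05011, 0.963×(-0.05439)=-0.05238, 0.03×(-5.05889)=-0.15177.
Sum = -0.25426, so H' = 0.254.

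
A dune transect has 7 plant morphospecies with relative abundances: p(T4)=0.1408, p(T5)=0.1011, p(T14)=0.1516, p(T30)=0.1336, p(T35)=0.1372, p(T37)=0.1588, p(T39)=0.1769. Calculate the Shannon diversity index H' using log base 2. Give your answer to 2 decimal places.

Each pᵢ log₂ pᵢ term (working shown to 4 dp, full precision carried): 0.1408×(-2.8283)=-0.3982, 0.1011×(-3.3061)=-0.3343, 0.1516×(-2.7217)=-0.4126, 0.1336×(-2.9040)=-0.3880, 0.1372×(-2.8656)=-0.3932, 0.1588×(-2.6547)=-0.4216, 0.1769×(-2.4990)=-0.4421.
Sum = -2.7899, so H' = 2.79.

2.79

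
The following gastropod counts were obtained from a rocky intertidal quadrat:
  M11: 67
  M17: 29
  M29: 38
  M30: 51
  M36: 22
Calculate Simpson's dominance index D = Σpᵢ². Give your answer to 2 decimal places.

Total N = 67+29+38+51+22 = 207, so the proportions are 0.3237, 0.1401, 0.1836, 0.2464, 0.1063 (working shown to 4 dp, full precision carried).
D = 0.3237² + 0.1401² + 0.1836² + 0.2464² + 0.1063² = 0.1048 + 0.0196 + 0.0337 + 0.0607 + 0.0113 = 0.2301.
To 2 decimal places, D = 0.23.

0.23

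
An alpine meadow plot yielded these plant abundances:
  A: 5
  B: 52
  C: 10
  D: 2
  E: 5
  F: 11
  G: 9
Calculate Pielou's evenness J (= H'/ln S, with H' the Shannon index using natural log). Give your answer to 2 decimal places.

0.74

Total N = 5+52+10+2+5+11+9 = 94, so the proportions are 0.0532, 0.5532, 0.1064, 0.0213, 0.0532, 0.117, 0.0957 (working shown to 4 dp, full precision carried).
H' = −Σ pᵢ ln pᵢ = −((-0.1561) + (-0.3275) + (-0.2384) + (-0.0819) + (-0.1561) + (-0.2511) + (-0.2246)) = 1.4356.
With S = 7 species, ln S = 1.9459, so J = 1.4356/1.9459 = 0.7378, i.e. 0.74 to 2 decimal places.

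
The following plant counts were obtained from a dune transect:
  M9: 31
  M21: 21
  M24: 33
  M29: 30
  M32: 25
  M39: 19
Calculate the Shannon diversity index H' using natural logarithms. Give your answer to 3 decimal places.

1.772

Total N = 31+21+33+30+25+19 = 159, so the proportions are 0.19497, 0.13208, 0.20755, 0.18868, 0.15723, 0.1195 (working shown to 5 dp, full precision carried).
Each pᵢ ln pᵢ term: 0.19497×(-1.63492)=-0.31876, 0.13208×(-2.02438)=-0.26737, 0.20755×(-1.57240)=-0.32635, 0.18868×(-1.66771)=-0.31466, 0.15723×(-1.85003)=-0.29088, 0.1195×(-2.12447)=-0.25387.
Sum = -1.77189, so H' = 1.772.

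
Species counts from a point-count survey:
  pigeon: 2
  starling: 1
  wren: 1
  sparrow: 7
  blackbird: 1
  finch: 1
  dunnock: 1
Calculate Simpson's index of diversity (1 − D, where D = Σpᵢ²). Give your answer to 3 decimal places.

0.704

Total N = 2+1+1+7+1+1+1 = 14, so the proportions are 0.14286, 0.07143, 0.07143, 0.5, 0.07143, 0.07143, 0.07143 (working shown to 5 dp, full precision carried).
D = 0.14286² + 0.07143² + 0.07143² + 0.5² + 0.07143² + 0.07143² + 0.07143² = 0.02041 + 0.00510 + 0.00510 + 0.25000 + 0.00510 + 0.00510 + 0.00510 = 0.29592.
So 1 − D = 0.70408, i.e. 0.704 to 3 decimal places.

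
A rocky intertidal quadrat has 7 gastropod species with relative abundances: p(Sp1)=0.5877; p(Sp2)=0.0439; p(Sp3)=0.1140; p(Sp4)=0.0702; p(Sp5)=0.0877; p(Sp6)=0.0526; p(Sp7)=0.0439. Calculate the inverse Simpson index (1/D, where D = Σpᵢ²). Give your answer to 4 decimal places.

2.6481

D = 0.5877² + 0.0439² + 0.114² + 0.0702² + 0.0877² + 0.0526² + 0.0439² = 0.3453913 + 0.0019272 + 0.0129960 + 0.0049280 + 0.0076913 + 0.0027668 + 0.0019272 = 0.3776278 (working shown to 7 dp, full precision carried).
So 1/D = 2.648110, i.e. 2.6481 to 4 decimal places.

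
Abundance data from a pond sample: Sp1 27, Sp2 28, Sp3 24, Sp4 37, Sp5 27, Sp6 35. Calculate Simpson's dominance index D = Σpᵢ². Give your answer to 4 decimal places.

0.1708

Total N = 27+28+24+37+27+35 = 178, so the proportions are 0.151685, 0.157303, 0.134831, 0.207865, 0.151685, 0.196629 (working shown to 6 dp, full precision carried).
D = 0.151685² + 0.157303² + 0.134831² + 0.207865² + 0.151685² + 0.196629² = 0.023008 + 0.024744 + 0.018180 + 0.043208 + 0.023008 + 0.038663 = 0.170812.
To 4 decimal places, D = 0.1708.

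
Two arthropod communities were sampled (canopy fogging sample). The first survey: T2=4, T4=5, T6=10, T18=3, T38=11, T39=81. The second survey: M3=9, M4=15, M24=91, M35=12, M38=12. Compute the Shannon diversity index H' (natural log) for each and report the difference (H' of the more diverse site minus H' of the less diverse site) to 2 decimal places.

0.09

The first survey: N=114, proportions 0.03509, 0.04386, 0.08772, 0.02632, 0.09649, 0.71053, giving H' = 1.03233 (working shown to 5 dp, full precision carried).
The second survey: N=139, proportions 0.06475, 0.10791, 0.65468, 0.08633, 0.08633, giving H' = 1.11777.
Difference = |1.03233 − 1.11777| = 0.08544, i.e. 0.09 to 2 decimal places.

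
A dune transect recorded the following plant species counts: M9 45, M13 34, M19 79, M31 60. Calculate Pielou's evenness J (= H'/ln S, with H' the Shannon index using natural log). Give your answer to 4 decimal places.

Total N = 45+34+79+60 = 218, so the proportions are 0.206422, 0.155963, 0.362385, 0.275229 (working shown to 6 dp, full precision carried).
H' = −Σ pᵢ ln pᵢ = −((-0.325699) + (-0.289801) + (-0.367838) + (-0.355087)) = 1.338426.
With S = 4 species, ln S = 1.386294, so J = 1.338426/1.386294 = 0.965470, i.e. 0.9655 to 4 decimal places.

0.9655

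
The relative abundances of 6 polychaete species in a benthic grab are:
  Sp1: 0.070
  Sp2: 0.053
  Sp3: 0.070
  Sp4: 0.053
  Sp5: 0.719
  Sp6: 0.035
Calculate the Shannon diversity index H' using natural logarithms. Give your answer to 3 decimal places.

Each pᵢ ln pᵢ term (working shown to 5 dp, full precision carried): 0.07×(-2.65926)=-0.18615, 0.053×(-2.93746)=-0.15569, 0.07×(-2.65926)=-0.18615, 0.053×(-2.93746)=-0.15569, 0.719×(-0.32989)=-0.23719, 0.035×(-3.35241)=-0.11733.
Sum = -1.03820, so H' = 1.038.

1.038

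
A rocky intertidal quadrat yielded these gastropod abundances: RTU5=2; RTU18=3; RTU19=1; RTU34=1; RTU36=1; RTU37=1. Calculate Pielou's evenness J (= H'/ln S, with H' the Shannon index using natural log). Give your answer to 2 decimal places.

Total N = 2+3+1+1+1+1 = 9, so the proportions are 0.2222, 0.3333, 0.1111, 0.1111, 0.1111, 0.1111 (working shown to 4 dp, full precision carried).
H' = −Σ pᵢ ln pᵢ = −((-0.3342) + (-0.3662) + (-0.2441) + (-0.2441) + (-0.2441) + (-0.2441)) = 1.6770.
With S = 6 species, ln S = 1.7918, so J = 1.6770/1.7918 = 0.9359, i.e. 0.94 to 2 decimal places.

0.94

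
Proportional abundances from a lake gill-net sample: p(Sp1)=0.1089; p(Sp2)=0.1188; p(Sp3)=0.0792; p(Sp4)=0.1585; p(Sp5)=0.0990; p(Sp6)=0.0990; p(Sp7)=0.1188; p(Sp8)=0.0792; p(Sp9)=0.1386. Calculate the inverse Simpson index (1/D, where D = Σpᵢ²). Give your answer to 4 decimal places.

8.5789

D = 0.1089² + 0.1188² + 0.0792² + 0.1585² + 0.099² + 0.099² + 0.1188² + 0.0792² + 0.1386² = 0.01185921 + 0.01411344 + 0.00627264 + 0.02512225 + 0.00980100 + 0.00980100 + 0.01411344 + 0.00627264 + 0.01920996 = 0.11656558 (working shown to 8 dp, full precision carried).
So 1/D = 8.578862, i.e. 8.5789 to 4 decimal places.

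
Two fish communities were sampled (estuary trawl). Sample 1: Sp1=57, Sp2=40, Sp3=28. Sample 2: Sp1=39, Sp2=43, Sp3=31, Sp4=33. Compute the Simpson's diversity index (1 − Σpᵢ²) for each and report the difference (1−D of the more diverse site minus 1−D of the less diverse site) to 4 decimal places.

0.1062

Sample 1: N=125, proportions 0.456, 0.32, 0.224, giving 1−D = 0.639488 (working shown to 6 dp, full precision carried).
Sample 2: N=146, proportions 0.267123, 0.294521, 0.212329, 0.226027, giving 1−D = 0.745731.
Difference = |0.639488 − 0.745731| = 0.106243, i.e. 0.1062 to 4 decimal places.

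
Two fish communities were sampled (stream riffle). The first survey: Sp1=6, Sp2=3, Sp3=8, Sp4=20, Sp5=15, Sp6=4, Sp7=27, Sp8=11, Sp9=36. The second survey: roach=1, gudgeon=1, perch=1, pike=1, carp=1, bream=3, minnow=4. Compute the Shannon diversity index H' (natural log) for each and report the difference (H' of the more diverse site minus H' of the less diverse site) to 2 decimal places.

The first survey: N=130, proportions 0.04615, 0.02308, 0.06154, 0.15385, 0.11538, 0.03077, 0.20769, 0.08462, 0.27692, giving H' = 1.93574 (working shown to 5 dp, full precision carried).
The second survey: N=12, proportions 0.08333, 0.08333, 0.08333, 0.08333, 0.08333, 0.25, 0.33333, giving H' = 1.74816.
Difference = |1.93574 − 1.74816| = 0.18758, i.e. 0.19 to 2 decimal places.

0.19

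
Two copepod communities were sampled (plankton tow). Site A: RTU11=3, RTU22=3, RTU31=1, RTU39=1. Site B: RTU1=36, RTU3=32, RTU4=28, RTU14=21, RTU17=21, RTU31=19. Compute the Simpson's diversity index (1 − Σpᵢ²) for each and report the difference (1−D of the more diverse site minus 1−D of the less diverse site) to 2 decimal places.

Site A: N=8, proportions 0.375, 0.375, 0.125, 0.125, giving 1−D = 0.6875 (working shown to 4 dp, full precision carried).
Site B: N=157, proportions 0.2293, 0.2038, 0.1783, 0.1338, 0.1338, 0.121, giving 1−D = 0.8236.
Difference = |0.6875 − 0.8236| = 0.1361, i.e. 0.14 to 2 decimal places.

0.14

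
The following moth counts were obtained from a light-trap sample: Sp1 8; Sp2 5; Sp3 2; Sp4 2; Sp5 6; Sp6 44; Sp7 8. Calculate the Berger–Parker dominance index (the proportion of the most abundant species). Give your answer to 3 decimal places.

Total N = 8+5+2+2+6+44+8 = 75, so the proportions are 0.10667, 0.06667, 0.02667, 0.02667, 0.08, 0.58667, 0.10667 (working shown to 5 dp, full precision carried).
The largest proportion is 0.58667, i.e. d = 0.587 to 3 decimal places.

0.587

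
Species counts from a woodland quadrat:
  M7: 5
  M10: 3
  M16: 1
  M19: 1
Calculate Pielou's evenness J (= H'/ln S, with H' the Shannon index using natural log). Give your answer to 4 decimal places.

0.8427

Total N = 5+3+1+1 = 10, so the proportions are 0.5, 0.3, 0.1, 0.1 (working shown to 6 dp, full precision carried).
H' = −Σ pᵢ ln pᵢ = −((-0.346574) + (-0.361192) + (-0.230259) + (-0.230259)) = 1.168282.
With S = 4 species, ln S = 1.386294, so J = 1.168282/1.386294 = 0.842738, i.e. 0.8427 to 4 decimal places.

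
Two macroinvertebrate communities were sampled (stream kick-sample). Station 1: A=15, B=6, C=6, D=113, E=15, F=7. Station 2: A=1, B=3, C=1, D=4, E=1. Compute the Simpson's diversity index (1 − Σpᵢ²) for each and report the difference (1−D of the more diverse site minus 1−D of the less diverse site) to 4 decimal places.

Station 1: N=162, proportions 0.092593, 0.037037, 0.037037, 0.697531, 0.092593, 0.04321, giving 1−D = 0.491693 (working shown to 6 dp, full precision carried).
Station 2: N=10, proportions 0.1, 0.3, 0.1, 0.4, 0.1, giving 1−D = 0.720000.
Difference = |0.491693 − 0.720000| = 0.228307, i.e. 0.2283 to 4 decimal places.

0.2283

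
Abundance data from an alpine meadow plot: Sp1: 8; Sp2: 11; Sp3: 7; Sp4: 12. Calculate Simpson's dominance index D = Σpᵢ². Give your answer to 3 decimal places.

0.262

Total N = 8+11+7+12 = 38, so the proportions are 0.21053, 0.28947, 0.18421, 0.31579 (working shown to 5 dp, full precision carried).
D = 0.21053² + 0.28947² + 0.18421² + 0.31579² = 0.04432 + 0.08380 + 0.03393 + 0.09972 = 0.26177.
To 3 decimal places, D = 0.262.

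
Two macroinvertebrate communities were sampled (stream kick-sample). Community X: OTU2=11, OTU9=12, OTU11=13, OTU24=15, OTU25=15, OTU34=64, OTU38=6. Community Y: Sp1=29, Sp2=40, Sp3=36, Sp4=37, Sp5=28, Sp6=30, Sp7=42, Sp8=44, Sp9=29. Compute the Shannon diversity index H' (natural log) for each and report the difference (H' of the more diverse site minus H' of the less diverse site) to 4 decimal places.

Community X: N=136, proportions 0.0808824, 0.0882353, 0.0955882, 0.1102941, 0.1102941, 0.4705882, 0.0441176, giving H' = 1.6207383 (working shown to 7 dp, full precision carried).
Community Y: N=315, proportions 0.0920635, 0.1269841, 0.1142857, 0.1174603, 0.0888889, 0.0952381, 0.1333333, 0.1396825, 0.0920635, giving H' = 2.1833882.
Difference = |1.6207383 − 2.1833882| = 0.5626499, i.e. 0.5626 to 4 decimal places.

0.5626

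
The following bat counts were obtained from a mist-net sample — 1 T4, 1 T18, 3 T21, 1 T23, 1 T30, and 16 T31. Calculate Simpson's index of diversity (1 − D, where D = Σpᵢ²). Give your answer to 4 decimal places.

0.4915

Total N = 1+1+3+1+1+16 = 23, so the proportions are 0.043478, 0.043478, 0.130435, 0.043478, 0.043478, 0.695652 (working shown to 6 dp, full precision carried).
D = 0.043478² + 0.043478² + 0.130435² + 0.043478² + 0.043478² + 0.695652² = 0.001890 + 0.001890 + 0.017013 + 0.001890 + 0.001890 + 0.483932 = 0.508507.
So 1 − D = 0.491493, i.e. 0.4915 to 4 decimal places.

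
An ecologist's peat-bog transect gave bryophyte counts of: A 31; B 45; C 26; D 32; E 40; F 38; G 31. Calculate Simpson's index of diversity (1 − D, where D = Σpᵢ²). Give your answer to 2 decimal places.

Total N = 31+45+26+32+40+38+31 = 243, so the proportions are 0.1276, 0.1852, 0.107, 0.1317, 0.1646, 0.1564, 0.1276 (working shown to 4 dp, full precision carried).
D = 0.1276² + 0.1852² + 0.107² + 0.1317² + 0.1646² + 0.1564² + 0.1276² = 0.0163 + 0.0343 + 0.0114 + 0.0173 + 0.0271 + 0.0245 + 0.0163 = 0.1472.
So 1 − D = 0.8528, i.e. 0.85 to 2 decimal places.

0.85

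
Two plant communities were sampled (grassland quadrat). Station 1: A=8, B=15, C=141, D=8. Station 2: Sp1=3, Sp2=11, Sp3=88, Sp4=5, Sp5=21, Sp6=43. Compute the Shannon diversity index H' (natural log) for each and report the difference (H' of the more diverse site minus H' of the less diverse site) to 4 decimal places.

Station 1: N=172, proportions 0.04651163, 0.0872093, 0.81976744, 0.04651163, giving H' = 0.66105865 (working shown to 8 dp, full precision carried).
Station 2: N=171, proportions 0.01754386, 0.06432749, 0.51461988, 0.02923977, 0.12280702, 0.25146199, giving H' = 1.29726537.
Difference = |0.66105865 − 1.29726537| = 0.63620672, i.e. 0.6362 to 4 decimal places.

0.6362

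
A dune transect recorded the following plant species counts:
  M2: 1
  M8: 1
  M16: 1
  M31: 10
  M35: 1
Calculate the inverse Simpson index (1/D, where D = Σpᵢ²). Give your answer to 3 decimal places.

Total N = 1+1+1+10+1 = 14, so the proportions are 0.071429, 0.071429, 0.071429, 0.714286, 0.071429 (working shown to 6 dp, full precision carried).
D = 0.071429² + 0.071429² + 0.071429² + 0.714286² + 0.071429² = 0.005102 + 0.005102 + 0.005102 + 0.510204 + 0.005102 = 0.530612.
So 1/D = 1.88462, i.e. 1.885 to 3 decimal places.

1.885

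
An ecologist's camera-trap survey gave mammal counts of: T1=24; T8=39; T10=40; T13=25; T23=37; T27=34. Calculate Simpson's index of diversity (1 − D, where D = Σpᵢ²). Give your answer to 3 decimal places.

0.827

Total N = 24+39+40+25+37+34 = 199, so the proportions are 0.1206, 0.19598, 0.20101, 0.12563, 0.18593, 0.17085 (working shown to 5 dp, full precision carried).
D = 0.1206² + 0.19598² + 0.20101² + 0.12563² + 0.18593² + 0.17085² = 0.01455 + 0.03841 + 0.04040 + 0.01578 + 0.03457 + 0.02919 = 0.17290.
So 1 − D = 0.82710, i.e. 0.827 to 3 decimal places.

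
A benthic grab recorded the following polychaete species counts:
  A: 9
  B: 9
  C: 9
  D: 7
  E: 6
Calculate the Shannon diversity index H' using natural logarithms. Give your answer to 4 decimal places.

1.5965

Total N = 9+9+9+7+6 = 40, so the proportions are 0.225, 0.225, 0.225, 0.175, 0.15 (working shown to 6 dp, full precision carried).
Each pᵢ ln pᵢ term: 0.225×(-1.491655)=-0.335622, 0.225×(-1.491655)=-0.335622, 0.225×(-1.491655)=-0.335622, 0.175×(-1.742969)=-0.305020, 0.15×(-1.897120)=-0.284568.
Sum = -1.596455, so H' = 1.5965.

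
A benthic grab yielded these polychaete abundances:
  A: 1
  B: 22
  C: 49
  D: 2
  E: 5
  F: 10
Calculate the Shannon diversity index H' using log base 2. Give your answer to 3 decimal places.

1.756

Total N = 1+22+49+2+5+10 = 89, so the proportions are 0.01124, 0.24719, 0.55056, 0.02247, 0.05618, 0.11236 (working shown to 5 dp, full precision carried).
Each pᵢ log₂ pᵢ term: 0.01124×(-6.47573)=-0.07276, 0.24719×(-2.01630)=-0.49841, 0.55056×(-0.86102)=-0.47405, 0.02247×(-5.47573)=-0.12305, 0.05618×(-4.15381)=-0.23336, 0.11236×(-3.15381)=-0.35436.
Sum = -1.75599, so H' = 1.756.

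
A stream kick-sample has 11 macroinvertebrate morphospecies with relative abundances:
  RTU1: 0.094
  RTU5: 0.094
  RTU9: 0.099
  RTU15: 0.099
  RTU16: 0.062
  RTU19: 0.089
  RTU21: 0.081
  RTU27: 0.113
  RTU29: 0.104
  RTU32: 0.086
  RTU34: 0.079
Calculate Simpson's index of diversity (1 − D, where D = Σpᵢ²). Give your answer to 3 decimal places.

D = 0.094² + 0.094² + 0.099² + 0.099² + 0.062² + 0.089² + 0.081² + 0.113² + 0.104² + 0.086² + 0.079² = 0.00884 + 0.00884 + 0.00980 + 0.00980 + 0.00384 + 0.00792 + 0.00656 + 0.01277 + 0.01082 + 0.00740 + 0.00624 = 0.09282 (working shown to 5 dp, full precision carried).
So 1 − D = 0.90718, i.e. 0.907 to 3 decimal places.

0.907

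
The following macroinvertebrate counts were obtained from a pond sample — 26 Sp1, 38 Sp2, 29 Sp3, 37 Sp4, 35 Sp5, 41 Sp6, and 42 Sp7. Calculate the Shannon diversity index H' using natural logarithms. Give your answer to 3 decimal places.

Total N = 26+38+29+37+35+41+42 = 248, so the proportions are 0.10484, 0.15323, 0.11694, 0.14919, 0.14113, 0.16532, 0.16935 (working shown to 5 dp, full precision carried).
Each pᵢ ln pᵢ term: 0.10484×(-2.25533)=-0.23645, 0.15323×(-1.87584)=-0.28743, 0.11694×(-2.14613)=-0.25096, 0.14919×(-1.90251)=-0.28384, 0.14113×(-1.95808)=-0.27634, 0.16532×(-1.79986)=-0.29756, 0.16935×(-1.77576)=-0.30073.
Sum = -1.93331, so H' = 1.933.

1.933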